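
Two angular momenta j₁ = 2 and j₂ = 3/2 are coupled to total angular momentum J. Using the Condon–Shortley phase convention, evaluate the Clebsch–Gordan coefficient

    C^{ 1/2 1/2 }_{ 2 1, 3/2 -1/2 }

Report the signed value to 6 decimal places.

√[2·3!1!0!/5! · 3!1!1!2!1!0!] = √(6/5)
  +(−1)^1/∏(1,2,0,0,1,0)! = -1/2  (running -1/2)
⟨..|..⟩ = √(6/5)·(-1/2) = -0.547723

−√(3/10) = -0.547723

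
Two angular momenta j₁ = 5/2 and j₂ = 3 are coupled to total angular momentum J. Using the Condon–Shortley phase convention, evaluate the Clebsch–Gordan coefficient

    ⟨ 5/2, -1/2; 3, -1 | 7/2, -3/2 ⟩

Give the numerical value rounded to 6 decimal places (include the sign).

j₁+j₂−J=2  J+j₁−j₂=3  J−j₁+j₂=4  j₁+j₂+J+1=10
(j₁±m₁, j₂±m₂, J±M) = (2,3,2,4,2,5)
P² = 3072/35
sum k=0..2:
  [0] +1/48 = 1/48
  [1] −1/12 = -1/12
  [2] +1/96 = 1/96
S = -5/96
C² = P²·S² = 5/21 ; C = -0.487950

-0.487950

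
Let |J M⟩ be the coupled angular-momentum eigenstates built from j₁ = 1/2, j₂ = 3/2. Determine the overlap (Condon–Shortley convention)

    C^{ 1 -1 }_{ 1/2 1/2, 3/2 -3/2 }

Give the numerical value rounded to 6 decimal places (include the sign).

√[3·1!0!2!/4! · 1!0!0!3!0!2!] = √(3)
  +(−1)^0/∏(0,1,0,0,0,2)! = 1/2  (running 1/2)
⟨..|..⟩ = √(3)·(1/2) = +0.866025

+√(3/4) = +0.866025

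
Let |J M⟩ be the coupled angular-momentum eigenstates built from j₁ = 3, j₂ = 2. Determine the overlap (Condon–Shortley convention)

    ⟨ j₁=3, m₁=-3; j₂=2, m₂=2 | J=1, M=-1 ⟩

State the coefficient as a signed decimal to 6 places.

+√(3/7) = +0.654654

√[3·4!2!0!/7! · 0!6!4!0!0!2!] = √(6912/7)
  +(−1)^4/∏(4,0,2,0,0,0)! = 1/48  (running 1/48)
⟨..|..⟩ = √(6912/7)·(1/48) = +0.654654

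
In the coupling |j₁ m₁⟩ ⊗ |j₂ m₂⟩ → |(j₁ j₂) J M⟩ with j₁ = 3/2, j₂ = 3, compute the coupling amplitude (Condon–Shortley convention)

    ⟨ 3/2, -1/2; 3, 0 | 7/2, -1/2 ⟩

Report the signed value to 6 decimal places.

j₁+j₂−J=1  J+j₁−j₂=2  J−j₁+j₂=5  j₁+j₂+J+1=9
(j₁±m₁, j₂±m₂, J±M) = (1,2,3,3,3,4)
P² = 384/7
sum k=0..1:
  [0] +1/24 = 1/24
  [1] −1/12 = -1/12
S = -1/24
C² = P²·S² = 2/21 ; C = -0.308607

−√(2/21) = -0.308607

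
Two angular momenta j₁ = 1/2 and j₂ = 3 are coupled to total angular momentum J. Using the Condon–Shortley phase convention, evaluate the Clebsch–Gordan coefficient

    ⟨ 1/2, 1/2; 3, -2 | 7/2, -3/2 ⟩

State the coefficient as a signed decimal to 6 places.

triangle: 0!·1!·6!/8! = 720/40320
(j±m)!: 1!·0!·1!·5!·2!·5! = 28800
prefactor² = (2J+1)·Δ·N² = 28800/7
  k=0: +1/(0!·0!·0!·1!·1!·5!) = 1/120
Σ = 1/120  ⇒  CG² = 28800/7·1/120² = 2/7
CG = +√(2/7) = +0.534522

+√(2/7) = +0.534522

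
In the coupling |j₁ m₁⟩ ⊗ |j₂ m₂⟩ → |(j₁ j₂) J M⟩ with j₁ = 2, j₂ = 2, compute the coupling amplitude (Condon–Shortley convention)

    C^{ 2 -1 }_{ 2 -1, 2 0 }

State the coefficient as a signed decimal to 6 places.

-0.267261  (= −√(1/14))

j₁+j₂−J=2  J+j₁−j₂=2  J−j₁+j₂=2  j₁+j₂+J+1=7
(j₁±m₁, j₂±m₂, J±M) = (1,3,2,2,1,3)
P² = 8/7
sum k=1..2:
  [1] −1/2 = -1/2
  [2] +1/4 = 1/4
S = -1/4
C² = P²·S² = 1/14 ; C = -0.267261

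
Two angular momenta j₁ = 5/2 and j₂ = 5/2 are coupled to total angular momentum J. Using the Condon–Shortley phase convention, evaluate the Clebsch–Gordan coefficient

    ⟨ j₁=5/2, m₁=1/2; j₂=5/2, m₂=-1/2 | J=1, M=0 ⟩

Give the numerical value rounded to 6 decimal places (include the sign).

triangle: 4!*1!*1!/7! = 24/5040
(j±m)!: 3!*2!*2!*3!*1!*1! = 144
prefactor² = (2J+1)*Δ*N² = 72/35
  k=1: −1/(1!*3!*1!*1!*0!*0!) = -1/6
  k=2: +1/(2!*2!*0!*0!*1!*1!) = 1/4
Σ = 1/12  ⇒  CG² = 72/35*1/12² = 1/70
CG = +√(1/70) = +0.119523

+√(1/70) = +0.119523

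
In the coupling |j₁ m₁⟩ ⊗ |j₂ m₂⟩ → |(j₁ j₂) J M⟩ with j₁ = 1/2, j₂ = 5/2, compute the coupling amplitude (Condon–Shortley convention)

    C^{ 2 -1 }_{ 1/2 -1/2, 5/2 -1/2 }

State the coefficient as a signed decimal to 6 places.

j₁+j₂−J=1  J+j₁−j₂=0  J−j₁+j₂=4  j₁+j₂+J+1=6
(j₁±m₁, j₂±m₂, J±M) = (0,1,2,3,1,3)
P² = 12
sum k=1..1:
  [1] −1/6 = -1/6
S = -1/6
C² = P²·S² = 1/3 ; C = -0.577350

-0.577350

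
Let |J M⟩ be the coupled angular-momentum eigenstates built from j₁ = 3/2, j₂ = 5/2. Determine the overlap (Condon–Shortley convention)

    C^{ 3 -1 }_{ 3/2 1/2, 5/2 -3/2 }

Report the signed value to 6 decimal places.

triangle: 1!*2!*4!/8! = 48/40320
(j±m)!: 2!*1!*1!*4!*2!*4! = 2304
prefactor² = (2J+1)*Δ*N² = 96/5
  k=0: +1/(0!*1!*1!*1!*1!*3!) = 1/6
  k=1: −1/(1!*0!*0!*0!*2!*4!) = -1/48
Σ = 7/48  ⇒  CG² = 96/5*7/48² = 49/120
CG = +√(49/120) = +0.639010

+0.639010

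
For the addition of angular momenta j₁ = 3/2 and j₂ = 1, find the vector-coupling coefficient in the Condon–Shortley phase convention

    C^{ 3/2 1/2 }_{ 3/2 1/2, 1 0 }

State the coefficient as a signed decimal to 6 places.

+0.258199

j₁+j₂−J=1  J+j₁−j₂=2  J−j₁+j₂=1  j₁+j₂+J+1=5
(j₁±m₁, j₂±m₂, J±M) = (2,1,1,1,2,1)
P² = 4/15
sum k=0..1:
  [0] +1/1 = 1
  [1] −1/2 = -1/2
S = 1/2
C² = P²·S² = 1/15 ; C = +0.258199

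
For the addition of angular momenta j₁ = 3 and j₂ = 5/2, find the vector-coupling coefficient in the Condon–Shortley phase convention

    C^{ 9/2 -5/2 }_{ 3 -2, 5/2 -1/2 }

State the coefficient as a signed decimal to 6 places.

-0.497468

triangle: 1!×5!×4!/11! = 2880/39916800
(j±m)!: 1!×5!×2!×3!×2!×7! = 14515200
prefactor² = (2J+1)×Δ×N² = 115200/11
  k=0: +1/(0!×1!×5!×2!×0!×2!) = 1/480
  k=1: −1/(1!×0!×4!×1!×1!×3!) = -1/144
Σ = -7/1440  ⇒  CG² = 115200/11×(-7/1440)² = 49/198
CG = −√(49/198) = -0.497468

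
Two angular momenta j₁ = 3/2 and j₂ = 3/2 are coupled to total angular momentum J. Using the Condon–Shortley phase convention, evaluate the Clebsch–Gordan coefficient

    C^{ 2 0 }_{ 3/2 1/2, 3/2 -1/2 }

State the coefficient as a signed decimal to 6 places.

j₁+j₂−J=1  J+j₁−j₂=2  J−j₁+j₂=2  j₁+j₂+J+1=6
(j₁±m₁, j₂±m₂, J±M) = (2,1,1,2,2,2)
P² = 4/9
sum k=0..1:
  [0] +1/1 = 1
  [1] −1/4 = -1/4
S = 3/4
C² = P²·S² = 1/4 ; C = +0.500000

+√(1/4) ≈ +0.500000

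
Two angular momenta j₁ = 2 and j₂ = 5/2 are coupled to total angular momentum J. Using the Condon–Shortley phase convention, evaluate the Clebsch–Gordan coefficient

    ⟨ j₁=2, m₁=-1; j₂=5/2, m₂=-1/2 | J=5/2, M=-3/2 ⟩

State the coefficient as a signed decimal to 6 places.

j₁+j₂−J=2  J+j₁−j₂=2  J−j₁+j₂=3  j₁+j₂+J+1=8
(j₁±m₁, j₂±m₂, J±M) = (1,3,2,3,1,4)
P² = 216/35
sum k=1..2:
  [1] −1/4 = -1/4
  [2] +1/12 = 1/12
S = -1/6
C² = P²·S² = 6/35 ; C = -0.414039

-0.414039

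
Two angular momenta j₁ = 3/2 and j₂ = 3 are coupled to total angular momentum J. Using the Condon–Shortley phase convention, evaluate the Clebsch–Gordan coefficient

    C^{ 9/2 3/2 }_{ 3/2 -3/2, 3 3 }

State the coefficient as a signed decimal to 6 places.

+√(1/84) ≈ +0.109109

√[10·0!3!6!/10! · 0!3!6!0!6!3!] = √(1555200/7)
  +(−1)^0/∏(0,0,3,6,0,0)! = 1/4320  (running 1/4320)
⟨..|..⟩ = √(1555200/7)·(1/4320) = +0.109109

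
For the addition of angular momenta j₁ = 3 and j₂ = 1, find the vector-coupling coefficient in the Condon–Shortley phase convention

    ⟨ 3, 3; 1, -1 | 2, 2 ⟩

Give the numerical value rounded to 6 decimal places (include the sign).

j₁+j₂−J=2  J+j₁−j₂=4  J−j₁+j₂=0  j₁+j₂+J+1=7
(j₁±m₁, j₂±m₂, J±M) = (6,0,0,2,4,0)
P² = 11520/7
sum k=0..0:
  [0] +1/48 = 1/48
S = 1/48
C² = P²·S² = 5/7 ; C = +0.845154

+0.845154  (= +√(5/7))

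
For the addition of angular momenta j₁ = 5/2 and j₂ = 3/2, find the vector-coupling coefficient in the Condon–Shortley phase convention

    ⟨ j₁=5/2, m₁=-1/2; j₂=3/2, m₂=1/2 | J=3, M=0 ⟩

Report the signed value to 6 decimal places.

−√(1/5) = -0.447214

√[7·1!4!2!/8! · 2!3!2!1!3!3!] = √(36/5)
  +(−1)^0/∏(0,1,3,2,1,0)! = 1/12  (running 1/12)
  +(−1)^1/∏(1,0,2,1,2,1)! = -1/4  (running -1/6)
⟨..|..⟩ = √(36/5)·(-1/6) = -0.447214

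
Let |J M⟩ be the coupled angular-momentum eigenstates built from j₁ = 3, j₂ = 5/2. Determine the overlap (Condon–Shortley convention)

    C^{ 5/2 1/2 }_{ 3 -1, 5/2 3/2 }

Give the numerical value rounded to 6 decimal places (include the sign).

triangle: 3!*3!*2!/9! = 72/362880
(j±m)!: 2!*4!*4!*1!*3!*2! = 13824
prefactor² = (2J+1)*Δ*N² = 576/35
  k=2: +1/(2!*1!*2!*2!*1!*0!) = 1/8
  k=3: −1/(3!*0!*1!*1!*2!*1!) = -1/12
Σ = 1/24  ⇒  CG² = 576/35*1/24² = 1/35
CG = +√(1/35) = +0.169031

+0.169031  (= +√(1/35))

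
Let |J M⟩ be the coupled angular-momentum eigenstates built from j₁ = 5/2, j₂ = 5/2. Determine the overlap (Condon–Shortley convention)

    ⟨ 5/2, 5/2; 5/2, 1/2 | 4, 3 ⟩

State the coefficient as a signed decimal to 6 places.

√[9·1!4!4!/10! · 5!0!3!2!7!1!] = √(10368)
  +(−1)^0/∏(0,1,0,3,4,1)! = 1/144  (running 1/144)
⟨..|..⟩ = √(10368)·(1/144) = +0.707107

+0.707107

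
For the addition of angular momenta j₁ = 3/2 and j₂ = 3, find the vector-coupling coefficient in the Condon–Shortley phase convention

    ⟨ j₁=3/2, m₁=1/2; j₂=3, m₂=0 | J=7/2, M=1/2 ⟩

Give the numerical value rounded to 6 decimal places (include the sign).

+√(2/21) ≈ +0.308607

j₁+j₂−J=1  J+j₁−j₂=2  J−j₁+j₂=5  j₁+j₂+J+1=9
(j₁±m₁, j₂±m₂, J±M) = (2,1,3,3,4,3)
P² = 384/7
sum k=0..1:
  [0] +1/12 = 1/12
  [1] −1/24 = -1/24
S = 1/24
C² = P²·S² = 2/21 ; C = +0.308607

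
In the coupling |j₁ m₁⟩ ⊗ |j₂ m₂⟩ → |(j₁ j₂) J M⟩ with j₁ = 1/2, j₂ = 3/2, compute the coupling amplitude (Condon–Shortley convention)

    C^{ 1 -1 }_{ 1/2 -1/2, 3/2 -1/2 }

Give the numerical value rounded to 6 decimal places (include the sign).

-0.500000

√[3·1!0!2!/4! · 0!1!1!2!0!2!] = √(1)
  +(−1)^1/∏(1,0,0,0,0,2)! = -1/2  (running -1/2)
⟨..|..⟩ = √(1)·(-1/2) = -0.500000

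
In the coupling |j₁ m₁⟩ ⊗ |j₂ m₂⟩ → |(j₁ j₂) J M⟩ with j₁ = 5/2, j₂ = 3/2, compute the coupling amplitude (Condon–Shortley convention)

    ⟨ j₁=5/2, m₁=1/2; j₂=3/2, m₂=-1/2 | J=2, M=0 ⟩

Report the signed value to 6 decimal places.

triangle: 2!*3!*1!/7! = 12/5040
(j±m)!: 3!*2!*1!*2!*2!*2! = 96
prefactor² = (2J+1)*Δ*N² = 8/7
  k=0: +1/(0!*2!*2!*1!*1!*0!) = 1/4
  k=1: −1/(1!*1!*1!*0!*2!*1!) = -1/2
Σ = -1/4  ⇒  CG² = 8/7*(-1/4)² = 1/14
CG = −√(1/14) = -0.267261

−√(1/14) = -0.267261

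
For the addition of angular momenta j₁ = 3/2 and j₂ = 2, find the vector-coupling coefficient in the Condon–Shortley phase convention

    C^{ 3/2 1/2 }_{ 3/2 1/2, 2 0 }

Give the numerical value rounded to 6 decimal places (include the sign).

√[4·2!1!2!/6! · 2!1!2!2!2!1!] = √(16/45)
  +(−1)^0/∏(0,2,1,2,0,0)! = 1/4  (running 1/4)
  +(−1)^1/∏(1,1,0,1,1,1)! = -1  (running -3/4)
⟨..|..⟩ = √(16/45)·(-3/4) = -0.447214

-0.447214  (= −√(1/5))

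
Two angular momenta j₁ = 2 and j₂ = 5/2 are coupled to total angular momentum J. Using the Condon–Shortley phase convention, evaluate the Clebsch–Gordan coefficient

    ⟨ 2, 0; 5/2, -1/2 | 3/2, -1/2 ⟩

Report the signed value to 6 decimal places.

√[4·3!1!2!/7! · 2!2!2!3!1!2!] = √(32/35)
  +(−1)^1/∏(1,2,1,1,0,1)! = -1/2  (running -1/2)
  +(−1)^2/∏(2,1,0,0,1,2)! = 1/4  (running -1/4)
⟨..|..⟩ = √(32/35)·(-1/4) = -0.239046

−√(2/35) ≈ -0.239046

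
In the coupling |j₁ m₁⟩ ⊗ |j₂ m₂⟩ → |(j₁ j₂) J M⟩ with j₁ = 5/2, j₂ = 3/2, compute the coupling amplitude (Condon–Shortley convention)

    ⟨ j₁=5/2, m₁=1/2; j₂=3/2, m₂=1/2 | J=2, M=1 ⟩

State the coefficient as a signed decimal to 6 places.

-0.545545

j₁+j₂−J=2  J+j₁−j₂=3  J−j₁+j₂=1  j₁+j₂+J+1=7
(j₁±m₁, j₂±m₂, J±M) = (3,2,2,1,3,1)
P² = 12/7
sum k=1..2:
  [1] −1/2 = -1/2
  [2] +1/12 = 1/12
S = -5/12
C² = P²·S² = 25/84 ; C = -0.545545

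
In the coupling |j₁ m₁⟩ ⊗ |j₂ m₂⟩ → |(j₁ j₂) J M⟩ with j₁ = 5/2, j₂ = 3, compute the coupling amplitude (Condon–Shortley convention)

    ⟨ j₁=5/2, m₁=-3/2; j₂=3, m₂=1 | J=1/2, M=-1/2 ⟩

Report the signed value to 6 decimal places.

+0.308607

√[2·5!0!1!/7! · 1!4!4!2!0!1!] = √(384/7)
  +(−1)^4/∏(4,1,0,0,0,1)! = 1/24  (running 1/24)
⟨..|..⟩ = √(384/7)·(1/24) = +0.308607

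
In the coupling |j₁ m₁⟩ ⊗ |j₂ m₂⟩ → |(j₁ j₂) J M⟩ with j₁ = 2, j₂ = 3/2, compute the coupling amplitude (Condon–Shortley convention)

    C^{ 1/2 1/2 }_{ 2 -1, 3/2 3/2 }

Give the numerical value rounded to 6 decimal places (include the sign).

-0.316228  (= −√(1/10))

√[2·3!1!0!/5! · 1!3!3!0!1!0!] = √(18/5)
  +(−1)^3/∏(3,0,0,0,1,0)! = -1/6  (running -1/6)
⟨..|..⟩ = √(18/5)·(-1/6) = -0.316228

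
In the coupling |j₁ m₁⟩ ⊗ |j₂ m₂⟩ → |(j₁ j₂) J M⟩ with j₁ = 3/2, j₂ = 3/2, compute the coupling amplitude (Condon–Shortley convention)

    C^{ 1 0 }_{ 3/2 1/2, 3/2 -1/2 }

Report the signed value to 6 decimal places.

-0.223607  (= −√(1/20))

j₁+j₂−J=2  J+j₁−j₂=1  J−j₁+j₂=1  j₁+j₂+J+1=5
(j₁±m₁, j₂±m₂, J±M) = (2,1,1,2,1,1)
P² = 1/5
sum k=0..1:
  [0] +1/2 = 1/2
  [1] −1/1 = -1
S = -1/2
C² = P²·S² = 1/20 ; C = -0.223607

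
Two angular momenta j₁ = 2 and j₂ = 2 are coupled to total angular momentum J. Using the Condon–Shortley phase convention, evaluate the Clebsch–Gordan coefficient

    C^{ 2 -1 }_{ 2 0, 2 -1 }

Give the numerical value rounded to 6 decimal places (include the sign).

√[5·2!2!2!/7! · 2!2!1!3!1!3!] = √(8/7)
  +(−1)^0/∏(0,2,2,1,0,1)! = 1/4  (running 1/4)
  +(−1)^1/∏(1,1,1,0,1,2)! = -1/2  (running -1/4)
⟨..|..⟩ = √(8/7)·(-1/4) = -0.267261

−√(1/14) ≈ -0.267261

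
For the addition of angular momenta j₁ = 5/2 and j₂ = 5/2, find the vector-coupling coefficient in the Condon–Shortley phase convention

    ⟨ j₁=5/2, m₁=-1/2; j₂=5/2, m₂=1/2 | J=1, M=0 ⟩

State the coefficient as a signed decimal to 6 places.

j₁+j₂−J=4  J+j₁−j₂=1  J−j₁+j₂=1  j₁+j₂+J+1=7
(j₁±m₁, j₂±m₂, J±M) = (2,3,3,2,1,1)
P² = 72/35
sum k=2..3:
  [2] +1/4 = 1/4
  [3] −1/6 = -1/6
S = 1/12
C² = P²·S² = 1/70 ; C = +0.119523

+0.119523  (= +√(1/70))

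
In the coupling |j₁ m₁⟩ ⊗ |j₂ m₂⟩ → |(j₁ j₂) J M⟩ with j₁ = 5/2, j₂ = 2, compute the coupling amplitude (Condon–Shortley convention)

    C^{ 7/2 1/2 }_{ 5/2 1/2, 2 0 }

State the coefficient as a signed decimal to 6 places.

+√(4/105) = +0.195180

√[8·1!4!3!/9! · 3!2!2!2!4!3!] = √(768/35)
  +(−1)^0/∏(0,1,2,2,2,1)! = 1/8  (running 1/8)
  +(−1)^1/∏(1,0,1,1,3,2)! = -1/12  (running 1/24)
⟨..|..⟩ = √(768/35)·(1/24) = +0.195180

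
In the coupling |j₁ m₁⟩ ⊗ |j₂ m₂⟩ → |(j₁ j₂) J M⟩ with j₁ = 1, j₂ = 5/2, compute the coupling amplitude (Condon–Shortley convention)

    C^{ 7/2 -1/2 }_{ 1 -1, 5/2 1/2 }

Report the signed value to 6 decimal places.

+0.534522

j₁+j₂−J=0  J+j₁−j₂=2  J−j₁+j₂=5  j₁+j₂+J+1=8
(j₁±m₁, j₂±m₂, J±M) = (0,2,3,2,3,4)
P² = 1152/7
sum k=0..0:
  [0] +1/24 = 1/24
S = 1/24
C² = P²·S² = 2/7 ; C = +0.534522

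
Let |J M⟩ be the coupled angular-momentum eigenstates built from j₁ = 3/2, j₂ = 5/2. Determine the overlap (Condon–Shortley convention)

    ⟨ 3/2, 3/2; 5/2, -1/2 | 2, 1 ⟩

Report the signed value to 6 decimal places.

+0.566947  (= +√(9/28))

√[5·2!1!3!/7! · 3!0!2!3!3!1!] = √(36/7)
  +(−1)^0/∏(0,2,0,2,1,1)! = 1/4  (running 1/4)
⟨..|..⟩ = √(36/7)·(1/4) = +0.566947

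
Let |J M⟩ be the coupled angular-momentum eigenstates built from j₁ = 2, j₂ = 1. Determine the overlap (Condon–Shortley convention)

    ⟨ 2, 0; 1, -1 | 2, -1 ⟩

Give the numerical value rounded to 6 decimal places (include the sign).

√[5·1!3!1!/6! · 2!2!0!2!1!3!] = √(2)
  +(−1)^0/∏(0,1,2,0,1,1)! = 1/2  (running 1/2)
⟨..|..⟩ = √(2)·(1/2) = +0.707107

+√(1/2) ≈ +0.707107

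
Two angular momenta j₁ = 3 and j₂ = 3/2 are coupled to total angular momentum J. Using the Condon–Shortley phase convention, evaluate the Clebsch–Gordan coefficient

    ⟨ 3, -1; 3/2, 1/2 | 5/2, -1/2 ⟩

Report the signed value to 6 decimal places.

triangle: 2!·4!·1!/8! = 48/40320
(j±m)!: 2!·4!·2!·1!·2!·3! = 1152
prefactor² = (2J+1)·Δ·N² = 288/35
  k=1: −1/(1!·1!·3!·1!·1!·0!) = -1/6
  k=2: +1/(2!·0!·2!·0!·2!·1!) = 1/8
Σ = -1/24  ⇒  CG² = 288/35·(-1/24)² = 1/70
CG = −√(1/70) = -0.119523

−√(1/70) ≈ -0.119523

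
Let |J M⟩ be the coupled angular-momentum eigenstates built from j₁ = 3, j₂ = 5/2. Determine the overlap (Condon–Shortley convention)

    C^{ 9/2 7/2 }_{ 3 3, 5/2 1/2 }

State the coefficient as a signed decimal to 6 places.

triangle: 1!·5!·4!/11! = 2880/39916800
(j±m)!: 6!·0!·3!·2!·8!·1! = 348364800
prefactor² = (2J+1)·Δ·N² = 2764800/11
  k=0: +1/(0!·1!·0!·3!·5!·1!) = 1/720
Σ = 1/720  ⇒  CG² = 2764800/11·1/720² = 16/33
CG = +√(16/33) = +0.696311

+0.696311  (= +√(16/33))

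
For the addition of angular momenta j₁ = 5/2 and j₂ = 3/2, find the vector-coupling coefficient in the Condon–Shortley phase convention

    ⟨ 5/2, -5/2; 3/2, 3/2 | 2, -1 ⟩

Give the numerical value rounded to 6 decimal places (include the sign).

j₁+j₂−J=2  J+j₁−j₂=3  J−j₁+j₂=1  j₁+j₂+J+1=7
(j₁±m₁, j₂±m₂, J±M) = (0,5,3,0,1,3)
P² = 360/7
sum k=2..2:
  [2] +1/12 = 1/12
S = 1/12
C² = P²·S² = 5/14 ; C = +0.597614

+0.597614  (= +√(5/14))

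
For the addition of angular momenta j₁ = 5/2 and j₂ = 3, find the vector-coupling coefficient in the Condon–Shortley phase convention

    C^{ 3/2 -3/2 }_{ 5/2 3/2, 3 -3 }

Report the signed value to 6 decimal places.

triangle: 4!×1!×2!/8! = 48/40320
(j±m)!: 4!×1!×0!×6!×0!×3! = 103680
prefactor² = (2J+1)×Δ×N² = 3456/7
  k=0: +1/(0!×4!×1!×0!×0!×2!) = 1/48
Σ = 1/48  ⇒  CG² = 3456/7×1/48² = 3/14
CG = +√(3/14) = +0.462910

+√(3/14) = +0.462910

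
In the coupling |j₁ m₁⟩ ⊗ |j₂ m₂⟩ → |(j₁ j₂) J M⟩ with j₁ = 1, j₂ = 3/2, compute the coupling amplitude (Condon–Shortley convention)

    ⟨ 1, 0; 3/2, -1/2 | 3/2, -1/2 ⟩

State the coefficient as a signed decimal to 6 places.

j₁+j₂−J=1  J+j₁−j₂=1  J−j₁+j₂=2  j₁+j₂+J+1=5
(j₁±m₁, j₂±m₂, J±M) = (1,1,1,2,1,2)
P² = 4/15
sum k=0..1:
  [0] +1/1 = 1
  [1] −1/2 = -1/2
S = 1/2
C² = P²·S² = 1/15 ; C = +0.258199

+√(1/15) ≈ +0.258199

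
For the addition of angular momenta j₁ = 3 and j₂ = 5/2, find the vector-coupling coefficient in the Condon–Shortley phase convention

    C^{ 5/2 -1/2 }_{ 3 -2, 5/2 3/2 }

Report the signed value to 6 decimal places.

-0.267261

triangle: 3!*3!*2!/9! = 72/362880
(j±m)!: 1!*5!*4!*1!*2!*3! = 34560
prefactor² = (2J+1)*Δ*N² = 288/7
  k=2: +1/(2!*1!*3!*2!*0!*0!) = 1/24
  k=3: −1/(3!*0!*2!*1!*1!*1!) = -1/12
Σ = -1/24  ⇒  CG² = 288/7*(-1/24)² = 1/14
CG = −√(1/14) = -0.267261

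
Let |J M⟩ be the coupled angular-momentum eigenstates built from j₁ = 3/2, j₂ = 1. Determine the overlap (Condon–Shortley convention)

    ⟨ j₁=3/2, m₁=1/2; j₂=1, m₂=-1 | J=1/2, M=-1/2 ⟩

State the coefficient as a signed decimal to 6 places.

triangle: 2!*1!*0!/4! = 2/24
(j±m)!: 2!*1!*0!*2!*0!*1! = 4
prefactor² = (2J+1)*Δ*N² = 2/3
  k=0: +1/(0!*2!*1!*0!*0!*0!) = 1/2
Σ = 1/2  ⇒  CG² = 2/3*1/2² = 1/6
CG = +√(1/6) = +0.408248

+√(1/6) = +0.408248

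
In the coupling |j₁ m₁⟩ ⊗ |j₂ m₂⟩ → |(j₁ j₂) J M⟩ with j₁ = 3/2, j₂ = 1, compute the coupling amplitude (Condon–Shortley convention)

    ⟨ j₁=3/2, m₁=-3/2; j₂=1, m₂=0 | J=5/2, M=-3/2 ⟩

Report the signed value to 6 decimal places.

triangle: 0!×3!×2!/6! = 12/720
(j±m)!: 0!×3!×1!×1!×1!×4! = 144
prefactor² = (2J+1)×Δ×N² = 72/5
  k=0: +1/(0!×0!×3!×1!×0!×1!) = 1/6
Σ = 1/6  ⇒  CG² = 72/5×1/6² = 2/5
CG = +√(2/5) = +0.632456

+0.632456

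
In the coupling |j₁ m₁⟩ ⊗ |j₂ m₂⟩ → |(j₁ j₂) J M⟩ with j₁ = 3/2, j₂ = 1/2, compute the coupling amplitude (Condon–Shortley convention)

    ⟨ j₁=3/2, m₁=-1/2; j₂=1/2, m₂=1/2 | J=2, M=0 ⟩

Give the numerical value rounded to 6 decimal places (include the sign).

+0.707107  (= +√(1/2))

j₁+j₂−J=0  J+j₁−j₂=3  J−j₁+j₂=1  j₁+j₂+J+1=5
(j₁±m₁, j₂±m₂, J±M) = (1,2,1,0,2,2)
P² = 2
sum k=0..0:
  [0] +1/2 = 1/2
S = 1/2
C² = P²·S² = 1/2 ; C = +0.707107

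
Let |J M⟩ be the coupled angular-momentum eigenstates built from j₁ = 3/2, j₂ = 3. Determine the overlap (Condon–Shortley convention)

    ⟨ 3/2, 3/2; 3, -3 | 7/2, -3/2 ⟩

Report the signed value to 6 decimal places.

+√(2/21) = +0.308607

j₁+j₂−J=1  J+j₁−j₂=2  J−j₁+j₂=5  j₁+j₂+J+1=9
(j₁±m₁, j₂±m₂, J±M) = (3,0,0,6,2,5)
P² = 38400/7
sum k=0..0:
  [0] +1/240 = 1/240
S = 1/240
C² = P²·S² = 2/21 ; C = +0.308607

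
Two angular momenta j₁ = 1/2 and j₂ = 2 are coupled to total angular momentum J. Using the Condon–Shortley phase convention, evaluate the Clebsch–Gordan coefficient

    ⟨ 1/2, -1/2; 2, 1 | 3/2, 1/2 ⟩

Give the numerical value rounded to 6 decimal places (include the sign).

triangle: 1!*0!*3!/5! = 6/120
(j±m)!: 0!*1!*3!*1!*2!*1! = 12
prefactor² = (2J+1)*Δ*N² = 12/5
  k=1: −1/(1!*0!*0!*2!*0!*1!) = -1/2
Σ = -1/2  ⇒  CG² = 12/5*(-1/2)² = 3/5
CG = −√(3/5) = -0.774597

−√(3/5) = -0.774597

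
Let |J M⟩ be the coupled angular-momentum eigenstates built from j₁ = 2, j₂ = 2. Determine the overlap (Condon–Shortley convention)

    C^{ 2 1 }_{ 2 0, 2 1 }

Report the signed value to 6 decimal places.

-0.267261  (= −√(1/14))

j₁+j₂−J=2  J+j₁−j₂=2  J−j₁+j₂=2  j₁+j₂+J+1=7
(j₁±m₁, j₂±m₂, J±M) = (2,2,3,1,3,1)
P² = 8/7
sum k=1..2:
  [1] −1/2 = -1/2
  [2] +1/4 = 1/4
S = -1/4
C² = P²·S² = 1/14 ; C = -0.267261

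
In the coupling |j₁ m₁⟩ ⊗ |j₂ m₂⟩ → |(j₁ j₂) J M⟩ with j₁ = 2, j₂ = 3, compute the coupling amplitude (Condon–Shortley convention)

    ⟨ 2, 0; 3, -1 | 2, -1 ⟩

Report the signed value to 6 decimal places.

triangle: 3!*1!*3!/8! = 36/40320
(j±m)!: 2!*2!*2!*4!*1!*3! = 1152
prefactor² = (2J+1)*Δ*N² = 36/7
  k=1: −1/(1!*2!*1!*1!*0!*2!) = -1/4
  k=2: +1/(2!*1!*0!*0!*1!*3!) = 1/12
Σ = -1/6  ⇒  CG² = 36/7*(-1/6)² = 1/7
CG = −√(1/7) = -0.377964

-0.377964  (= −√(1/7))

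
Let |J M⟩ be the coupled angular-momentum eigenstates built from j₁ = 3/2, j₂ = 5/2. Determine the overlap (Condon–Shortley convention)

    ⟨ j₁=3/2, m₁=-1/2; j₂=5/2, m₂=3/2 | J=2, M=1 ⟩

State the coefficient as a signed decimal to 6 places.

triangle: 2!*1!*3!/7! = 12/5040
(j±m)!: 1!*2!*4!*1!*3!*1! = 288
prefactor² = (2J+1)*Δ*N² = 24/7
  k=1: −1/(1!*1!*1!*3!*0!*0!) = -1/6
  k=2: +1/(2!*0!*0!*2!*1!*1!) = 1/4
Σ = 1/12  ⇒  CG² = 24/7*1/12² = 1/42
CG = +√(1/42) = +0.154303

+0.154303  (= +√(1/42))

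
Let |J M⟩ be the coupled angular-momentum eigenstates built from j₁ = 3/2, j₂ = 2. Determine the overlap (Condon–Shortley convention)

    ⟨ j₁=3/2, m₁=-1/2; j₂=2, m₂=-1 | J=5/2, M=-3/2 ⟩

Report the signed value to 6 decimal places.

j₁+j₂−J=1  J+j₁−j₂=2  J−j₁+j₂=3  j₁+j₂+J+1=7
(j₁±m₁, j₂±m₂, J±M) = (1,2,1,3,1,4)
P² = 144/35
sum k=0..1:
  [0] +1/4 = 1/4
  [1] −1/6 = -1/6
S = 1/12
C² = P²·S² = 1/35 ; C = +0.169031

+√(1/35) ≈ +0.169031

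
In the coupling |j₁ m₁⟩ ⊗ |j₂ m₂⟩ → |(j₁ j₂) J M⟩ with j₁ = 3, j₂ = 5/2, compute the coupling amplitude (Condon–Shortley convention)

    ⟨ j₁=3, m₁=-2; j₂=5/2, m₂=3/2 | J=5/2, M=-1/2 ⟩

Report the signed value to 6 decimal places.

-0.267261

√[6·3!3!2!/9! · 1!5!4!1!2!3!] = √(288/7)
  +(−1)^2/∏(2,1,3,2,0,0)! = 1/24  (running 1/24)
  +(−1)^3/∏(3,0,2,1,1,1)! = -1/12  (running -1/24)
⟨..|..⟩ = √(288/7)·(-1/24) = -0.267261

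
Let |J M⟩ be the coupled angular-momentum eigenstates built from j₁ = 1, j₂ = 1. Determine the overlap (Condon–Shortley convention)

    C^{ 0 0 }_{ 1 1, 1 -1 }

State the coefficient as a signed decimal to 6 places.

+0.577350

√[1·2!0!0!/3! · 2!0!0!2!0!0!] = √(4/3)
  +(−1)^0/∏(0,2,0,0,0,0)! = 1/2  (running 1/2)
⟨..|..⟩ = √(4/3)·(1/2) = +0.577350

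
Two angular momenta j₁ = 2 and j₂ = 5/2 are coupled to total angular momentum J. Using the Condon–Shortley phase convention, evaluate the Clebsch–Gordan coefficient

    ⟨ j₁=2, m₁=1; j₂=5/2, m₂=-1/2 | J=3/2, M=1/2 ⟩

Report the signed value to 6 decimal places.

−√(5/21) = -0.487950

√[4·3!1!2!/7! · 3!1!2!3!2!1!] = √(48/35)
  +(−1)^0/∏(0,3,1,2,0,0)! = 1/12  (running 1/12)
  +(−1)^1/∏(1,2,0,1,1,1)! = -1/2  (running -5/12)
⟨..|..⟩ = √(48/35)·(-5/12) = -0.487950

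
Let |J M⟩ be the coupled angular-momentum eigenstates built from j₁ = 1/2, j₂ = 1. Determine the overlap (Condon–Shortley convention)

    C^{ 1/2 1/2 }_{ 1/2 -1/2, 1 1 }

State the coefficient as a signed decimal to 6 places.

j₁+j₂−J=1  J+j₁−j₂=0  J−j₁+j₂=1  j₁+j₂+J+1=3
(j₁±m₁, j₂±m₂, J±M) = (0,1,2,0,1,0)
P² = 2/3
sum k=1..1:
  [1] −1/1 = -1
S = -1
C² = P²·S² = 2/3 ; C = -0.816497

-0.816497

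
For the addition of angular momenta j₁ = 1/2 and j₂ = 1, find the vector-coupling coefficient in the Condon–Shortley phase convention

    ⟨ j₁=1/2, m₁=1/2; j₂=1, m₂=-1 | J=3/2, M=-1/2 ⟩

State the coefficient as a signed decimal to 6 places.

triangle: 0!*1!*2!/4! = 2/24
(j±m)!: 1!*0!*0!*2!*1!*2! = 4
prefactor² = (2J+1)*Δ*N² = 4/3
  k=0: +1/(0!*0!*0!*0!*1!*2!) = 1/2
Σ = 1/2  ⇒  CG² = 4/3*1/2² = 1/3
CG = +√(1/3) = +0.577350

+√(1/3) ≈ +0.577350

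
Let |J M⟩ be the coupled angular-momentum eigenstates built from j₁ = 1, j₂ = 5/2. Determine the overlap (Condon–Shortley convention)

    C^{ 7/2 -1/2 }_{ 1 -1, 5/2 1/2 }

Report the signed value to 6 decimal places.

+0.534522  (= +√(2/7))

√[8·0!2!5!/8! · 0!2!3!2!3!4!] = √(1152/7)
  +(−1)^0/∏(0,0,2,3,0,2)! = 1/24  (running 1/24)
⟨..|..⟩ = √(1152/7)·(1/24) = +0.534522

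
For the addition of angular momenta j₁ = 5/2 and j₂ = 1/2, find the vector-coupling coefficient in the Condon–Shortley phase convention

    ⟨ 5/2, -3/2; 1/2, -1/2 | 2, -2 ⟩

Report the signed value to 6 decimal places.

+√(1/6) ≈ +0.408248

triangle: 1!*4!*0!/6! = 24/720
(j±m)!: 1!*4!*0!*1!*0!*4! = 576
prefactor² = (2J+1)*Δ*N² = 96
  k=0: +1/(0!*1!*4!*0!*0!*0!) = 1/24
Σ = 1/24  ⇒  CG² = 96*1/24² = 1/6
CG = +√(1/6) = +0.408248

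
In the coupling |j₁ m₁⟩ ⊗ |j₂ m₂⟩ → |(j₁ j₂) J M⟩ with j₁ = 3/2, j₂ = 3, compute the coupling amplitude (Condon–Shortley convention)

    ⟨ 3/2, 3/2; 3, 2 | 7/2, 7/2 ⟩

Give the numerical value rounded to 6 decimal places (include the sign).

triangle: 1!·2!·5!/9! = 240/362880
(j±m)!: 3!·0!·5!·1!·7!·0! = 3628800
prefactor² = (2J+1)·Δ·N² = 19200
  k=0: +1/(0!·1!·0!·5!·2!·0!) = 1/240
Σ = 1/240  ⇒  CG² = 19200·1/240² = 1/3
CG = +√(1/3) = +0.577350

+√(1/3) = +0.577350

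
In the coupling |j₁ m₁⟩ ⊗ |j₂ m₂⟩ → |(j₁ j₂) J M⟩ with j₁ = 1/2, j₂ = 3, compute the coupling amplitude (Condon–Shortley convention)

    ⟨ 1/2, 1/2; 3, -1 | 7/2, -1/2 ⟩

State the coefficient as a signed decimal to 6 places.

+√(3/7) ≈ +0.654654

j₁+j₂−J=0  J+j₁−j₂=1  J−j₁+j₂=6  j₁+j₂+J+1=8
(j₁±m₁, j₂±m₂, J±M) = (1,0,2,4,3,4)
P² = 6912/7
sum k=0..0:
  [0] +1/48 = 1/48
S = 1/48
C² = P²·S² = 3/7 ; C = +0.654654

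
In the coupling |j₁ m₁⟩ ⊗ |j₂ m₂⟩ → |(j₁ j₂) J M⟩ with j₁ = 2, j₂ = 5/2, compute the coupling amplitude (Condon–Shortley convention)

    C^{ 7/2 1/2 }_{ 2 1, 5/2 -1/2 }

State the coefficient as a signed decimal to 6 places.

j₁+j₂−J=1  J+j₁−j₂=3  J−j₁+j₂=4  j₁+j₂+J+1=9
(j₁±m₁, j₂±m₂, J±M) = (3,1,2,3,4,3)
P² = 1152/35
sum k=0..1:
  [0] +1/8 = 1/8
  [1] −1/36 = -1/36
S = 7/72
C² = P²·S² = 14/45 ; C = +0.557773

+0.557773  (= +√(14/45))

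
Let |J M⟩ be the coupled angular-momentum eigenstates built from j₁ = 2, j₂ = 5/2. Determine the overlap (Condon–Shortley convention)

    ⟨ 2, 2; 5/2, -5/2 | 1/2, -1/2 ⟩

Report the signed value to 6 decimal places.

√[2·4!0!1!/6! · 4!0!0!5!0!1!] = √(192)
  +(−1)^0/∏(0,4,0,0,0,1)! = 1/24  (running 1/24)
⟨..|..⟩ = √(192)·(1/24) = +0.577350

+√(1/3) = +0.577350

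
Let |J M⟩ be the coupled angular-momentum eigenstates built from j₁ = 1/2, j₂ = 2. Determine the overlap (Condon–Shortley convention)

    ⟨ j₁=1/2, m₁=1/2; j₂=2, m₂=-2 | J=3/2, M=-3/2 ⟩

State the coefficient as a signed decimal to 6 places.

+0.894427  (= +√(4/5))

triangle: 1!·0!·3!/5! = 6/120
(j±m)!: 1!·0!·0!·4!·0!·3! = 144
prefactor² = (2J+1)·Δ·N² = 144/5
  k=0: +1/(0!·1!·0!·0!·0!·3!) = 1/6
Σ = 1/6  ⇒  CG² = 144/5·1/6² = 4/5
CG = +√(4/5) = +0.894427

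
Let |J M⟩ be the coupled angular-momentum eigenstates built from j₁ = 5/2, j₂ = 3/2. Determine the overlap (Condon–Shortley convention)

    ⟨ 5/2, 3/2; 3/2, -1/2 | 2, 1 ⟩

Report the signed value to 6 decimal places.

triangle: 2!·3!·1!/7! = 12/5040
(j±m)!: 4!·1!·1!·2!·3!·1! = 288
prefactor² = (2J+1)·Δ·N² = 24/7
  k=0: +1/(0!·2!·1!·1!·2!·0!) = 1/4
  k=1: −1/(1!·1!·0!·0!·3!·1!) = -1/6
Σ = 1/12  ⇒  CG² = 24/7·1/12² = 1/42
CG = +√(1/42) = +0.154303

+0.154303  (= +√(1/42))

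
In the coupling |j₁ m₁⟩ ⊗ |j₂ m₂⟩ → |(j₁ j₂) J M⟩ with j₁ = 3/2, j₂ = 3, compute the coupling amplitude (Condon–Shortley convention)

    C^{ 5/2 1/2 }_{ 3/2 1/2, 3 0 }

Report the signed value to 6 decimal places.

j₁+j₂−J=2  J+j₁−j₂=1  J−j₁+j₂=4  j₁+j₂+J+1=8
(j₁±m₁, j₂±m₂, J±M) = (2,1,3,3,3,2)
P² = 216/35
sum k=0..1:
  [0] +1/12 = 1/12
  [1] −1/4 = -1/4
S = -1/6
C² = P²·S² = 6/35 ; C = -0.414039

−√(6/35) ≈ -0.414039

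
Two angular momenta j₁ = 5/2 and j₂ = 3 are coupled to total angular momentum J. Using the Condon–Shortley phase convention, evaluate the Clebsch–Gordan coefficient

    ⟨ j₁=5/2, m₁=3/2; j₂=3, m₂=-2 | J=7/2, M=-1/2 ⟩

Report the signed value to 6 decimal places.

+√(20/63) = +0.563436

triangle: 2!×3!×4!/10! = 288/3628800
(j±m)!: 4!×1!×1!×5!×3!×4! = 414720
prefactor² = (2J+1)×Δ×N² = 9216/35
  k=0: +1/(0!×2!×1!×1!×2!×3!) = 1/24
  k=1: −1/(1!×1!×0!×0!×3!×4!) = -1/144
Σ = 5/144  ⇒  CG² = 9216/35×5/144² = 20/63
CG = +√(20/63) = +0.563436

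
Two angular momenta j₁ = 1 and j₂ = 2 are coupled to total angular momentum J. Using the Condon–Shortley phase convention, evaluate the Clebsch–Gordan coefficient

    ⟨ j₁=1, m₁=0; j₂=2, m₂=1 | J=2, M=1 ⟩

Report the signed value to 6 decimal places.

√[5·1!1!3!/6! · 1!1!3!1!3!1!] = √(3/2)
  +(−1)^0/∏(0,1,1,3,0,0)! = 1/6  (running 1/6)
  +(−1)^1/∏(1,0,0,2,1,1)! = -1/2  (running -1/3)
⟨..|..⟩ = √(3/2)·(-1/3) = -0.408248

−√(1/6) ≈ -0.408248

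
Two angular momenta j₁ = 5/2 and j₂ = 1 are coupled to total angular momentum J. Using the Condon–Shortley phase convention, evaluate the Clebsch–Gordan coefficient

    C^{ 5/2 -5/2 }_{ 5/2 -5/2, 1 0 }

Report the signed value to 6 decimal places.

−√(5/7) = -0.845154

√[6·1!4!1!/7! · 0!5!1!1!0!5!] = √(2880/7)
  +(−1)^1/∏(1,0,4,0,0,1)! = -1/24  (running -1/24)
⟨..|..⟩ = √(2880/7)·(-1/24) = -0.845154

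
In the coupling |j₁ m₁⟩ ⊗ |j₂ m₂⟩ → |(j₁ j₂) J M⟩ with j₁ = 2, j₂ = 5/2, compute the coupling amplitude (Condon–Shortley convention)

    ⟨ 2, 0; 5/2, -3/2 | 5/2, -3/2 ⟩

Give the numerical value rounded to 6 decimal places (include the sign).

√[6·2!2!3!/8! · 2!2!1!4!1!4!] = √(288/35)
  +(−1)^0/∏(0,2,2,1,0,2)! = 1/8  (running 1/8)
  +(−1)^1/∏(1,1,1,0,1,3)! = -1/6  (running -1/24)
⟨..|..⟩ = √(288/35)·(-1/24) = -0.119523

−√(1/70) ≈ -0.119523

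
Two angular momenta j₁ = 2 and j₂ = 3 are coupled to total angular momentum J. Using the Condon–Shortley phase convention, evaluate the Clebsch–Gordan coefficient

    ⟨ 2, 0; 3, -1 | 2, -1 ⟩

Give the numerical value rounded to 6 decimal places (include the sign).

−√(1/7) ≈ -0.377964

triangle: 3!×1!×3!/8! = 36/40320
(j±m)!: 2!×2!×2!×4!×1!×3! = 1152
prefactor² = (2J+1)×Δ×N² = 36/7
  k=1: −1/(1!×2!×1!×1!×0!×2!) = -1/4
  k=2: +1/(2!×1!×0!×0!×1!×3!) = 1/12
Σ = -1/6  ⇒  CG² = 36/7×(-1/6)² = 1/7
CG = −√(1/7) = -0.377964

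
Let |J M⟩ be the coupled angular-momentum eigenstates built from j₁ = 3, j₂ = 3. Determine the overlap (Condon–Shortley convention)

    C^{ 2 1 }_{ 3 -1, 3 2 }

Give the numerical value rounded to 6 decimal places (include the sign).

√[5·4!2!2!/9! · 2!4!5!1!3!1!] = √(320/7)
  +(−1)^3/∏(3,1,1,2,1,0)! = -1/12  (running -1/12)
  +(−1)^4/∏(4,0,0,1,2,1)! = 1/48  (running -1/16)
⟨..|..⟩ = √(320/7)·(-1/16) = -0.422577

−√(5/28) ≈ -0.422577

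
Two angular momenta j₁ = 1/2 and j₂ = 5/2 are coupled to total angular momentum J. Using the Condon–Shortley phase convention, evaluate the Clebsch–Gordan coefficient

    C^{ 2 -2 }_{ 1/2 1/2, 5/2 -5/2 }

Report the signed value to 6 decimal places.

triangle: 1!*0!*4!/6! = 24/720
(j±m)!: 1!*0!*0!*5!*0!*4! = 2880
prefactor² = (2J+1)*Δ*N² = 480
  k=0: +1/(0!*1!*0!*0!*0!*4!) = 1/24
Σ = 1/24  ⇒  CG² = 480*1/24² = 5/6
CG = +√(5/6) = +0.912871

+0.912871  (= +√(5/6))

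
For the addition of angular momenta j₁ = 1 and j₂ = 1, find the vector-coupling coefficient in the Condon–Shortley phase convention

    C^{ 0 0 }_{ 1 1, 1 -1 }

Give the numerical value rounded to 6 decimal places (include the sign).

j₁+j₂−J=2  J+j₁−j₂=0  J−j₁+j₂=0  j₁+j₂+J+1=3
(j₁±m₁, j₂±m₂, J±M) = (2,0,0,2,0,0)
P² = 4/3
sum k=0..0:
  [0] +1/2 = 1/2
S = 1/2
C² = P²·S² = 1/3 ; C = +0.577350

+0.577350  (= +√(1/3))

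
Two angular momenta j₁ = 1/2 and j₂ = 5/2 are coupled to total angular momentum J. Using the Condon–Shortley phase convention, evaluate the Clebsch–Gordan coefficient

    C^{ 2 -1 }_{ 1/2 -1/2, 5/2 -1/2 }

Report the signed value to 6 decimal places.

triangle: 1!×0!×4!/6! = 24/720
(j±m)!: 0!×1!×2!×3!×1!×3! = 72
prefactor² = (2J+1)×Δ×N² = 12
  k=1: −1/(1!×0!×0!×1!×0!×3!) = -1/6
Σ = -1/6  ⇒  CG² = 12×(-1/6)² = 1/3
CG = −√(1/3) = -0.577350

−√(1/3) ≈ -0.577350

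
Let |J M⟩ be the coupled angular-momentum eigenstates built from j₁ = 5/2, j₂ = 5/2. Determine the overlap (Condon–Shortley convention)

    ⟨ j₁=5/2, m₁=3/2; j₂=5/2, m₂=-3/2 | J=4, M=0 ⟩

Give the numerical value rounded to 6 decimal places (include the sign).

j₁+j₂−J=1  J+j₁−j₂=4  J−j₁+j₂=4  j₁+j₂+J+1=10
(j₁±m₁, j₂±m₂, J±M) = (4,1,1,4,4,4)
P² = 82944/175
sum k=0..1:
  [0] +1/36 = 1/36
  [1] −1/576 = -1/576
S = 5/192
C² = P²·S² = 9/28 ; C = +0.566947

+0.566947  (= +√(9/28))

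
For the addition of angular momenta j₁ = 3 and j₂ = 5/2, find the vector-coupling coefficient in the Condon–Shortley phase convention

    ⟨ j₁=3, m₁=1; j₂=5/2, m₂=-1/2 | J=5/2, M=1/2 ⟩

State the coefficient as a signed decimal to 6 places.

−√(8/35) = -0.478091

j₁+j₂−J=3  J+j₁−j₂=3  J−j₁+j₂=2  j₁+j₂+J+1=9
(j₁±m₁, j₂±m₂, J±M) = (4,2,2,3,3,2)
P² = 288/35
sum k=0..2:
  [0] +1/24 = 1/24
  [1] −1/4 = -1/4
  [2] +1/24 = 1/24
S = -1/6
C² = P²·S² = 8/35 ; C = -0.478091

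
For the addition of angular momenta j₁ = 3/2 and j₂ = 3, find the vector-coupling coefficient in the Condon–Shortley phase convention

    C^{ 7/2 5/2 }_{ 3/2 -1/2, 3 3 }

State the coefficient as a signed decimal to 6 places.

−√(8/21) ≈ -0.617213

j₁+j₂−J=1  J+j₁−j₂=2  J−j₁+j₂=5  j₁+j₂+J+1=9
(j₁±m₁, j₂±m₂, J±M) = (1,2,6,0,6,1)
P² = 38400/7
sum k=1..1:
  [1] −1/120 = -1/120
S = -1/120
C² = P²·S² = 8/21 ; C = -0.617213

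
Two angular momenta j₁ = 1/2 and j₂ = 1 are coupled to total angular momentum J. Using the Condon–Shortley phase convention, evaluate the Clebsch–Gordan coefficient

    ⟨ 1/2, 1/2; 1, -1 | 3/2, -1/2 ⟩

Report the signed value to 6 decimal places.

+0.577350  (= +√(1/3))

triangle: 0!·1!·2!/4! = 2/24
(j±m)!: 1!·0!·0!·2!·1!·2! = 4
prefactor² = (2J+1)·Δ·N² = 4/3
  k=0: +1/(0!·0!·0!·0!·1!·2!) = 1/2
Σ = 1/2  ⇒  CG² = 4/3·1/2² = 1/3
CG = +√(1/3) = +0.577350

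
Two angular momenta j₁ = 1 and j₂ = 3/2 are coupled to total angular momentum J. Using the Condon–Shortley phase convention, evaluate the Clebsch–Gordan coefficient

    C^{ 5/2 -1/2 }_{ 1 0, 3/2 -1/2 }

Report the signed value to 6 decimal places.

j₁+j₂−J=0  J+j₁−j₂=2  J−j₁+j₂=3  j₁+j₂+J+1=6
(j₁±m₁, j₂±m₂, J±M) = (1,1,1,2,2,3)
P² = 12/5
sum k=0..0:
  [0] +1/2 = 1/2
S = 1/2
C² = P²·S² = 3/5 ; C = +0.774597

+0.774597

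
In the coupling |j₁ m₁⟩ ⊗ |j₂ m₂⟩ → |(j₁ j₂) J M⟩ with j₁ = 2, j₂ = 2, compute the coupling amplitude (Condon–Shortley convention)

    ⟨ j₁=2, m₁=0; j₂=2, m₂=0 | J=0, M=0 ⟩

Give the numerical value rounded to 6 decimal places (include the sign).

+0.447214  (= +√(1/5))

√[1·4!0!0!/5! · 2!2!2!2!0!0!] = √(16/5)
  +(−1)^2/∏(2,2,0,0,0,0)! = 1/4  (running 1/4)
⟨..|..⟩ = √(16/5)·(1/4) = +0.447214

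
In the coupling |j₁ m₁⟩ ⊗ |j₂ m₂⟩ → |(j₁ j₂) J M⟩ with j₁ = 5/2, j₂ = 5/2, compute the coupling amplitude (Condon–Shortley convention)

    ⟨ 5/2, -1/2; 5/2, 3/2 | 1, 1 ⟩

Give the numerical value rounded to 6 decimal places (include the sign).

-0.478091  (= −√(8/35))

√[3·4!1!1!/7! · 2!3!4!1!2!0!] = √(288/35)
  +(−1)^3/∏(3,1,0,1,1,0)! = -1/6  (running -1/6)
⟨..|..⟩ = √(288/35)·(-1/6) = -0.478091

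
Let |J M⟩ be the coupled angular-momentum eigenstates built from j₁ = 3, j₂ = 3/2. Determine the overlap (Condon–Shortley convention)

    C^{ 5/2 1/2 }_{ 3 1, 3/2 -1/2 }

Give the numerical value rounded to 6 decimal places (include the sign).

triangle: 2!*4!*1!/8! = 48/40320
(j±m)!: 4!*2!*1!*2!*3!*2! = 1152
prefactor² = (2J+1)*Δ*N² = 288/35
  k=0: +1/(0!*2!*2!*1!*2!*0!) = 1/8
  k=1: −1/(1!*1!*1!*0!*3!*1!) = -1/6
Σ = -1/24  ⇒  CG² = 288/35*(-1/24)² = 1/70
CG = −√(1/70) = -0.119523

−√(1/70) ≈ -0.119523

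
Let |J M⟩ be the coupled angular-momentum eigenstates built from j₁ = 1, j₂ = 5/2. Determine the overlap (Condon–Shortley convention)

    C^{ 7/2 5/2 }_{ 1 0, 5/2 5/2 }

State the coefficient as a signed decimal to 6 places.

+0.534522  (= +√(2/7))

triangle: 0!*2!*5!/8! = 240/40320
(j±m)!: 1!*1!*5!*0!*6!*1! = 86400
prefactor² = (2J+1)*Δ*N² = 28800/7
  k=0: +1/(0!*0!*1!*5!*1!*0!) = 1/120
Σ = 1/120  ⇒  CG² = 28800/7*1/120² = 2/7
CG = +√(2/7) = +0.534522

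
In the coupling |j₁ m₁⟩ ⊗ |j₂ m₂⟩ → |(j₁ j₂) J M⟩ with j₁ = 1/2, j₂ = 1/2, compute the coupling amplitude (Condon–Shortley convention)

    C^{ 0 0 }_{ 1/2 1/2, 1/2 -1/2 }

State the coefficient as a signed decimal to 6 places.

triangle: 1!×0!×0!/2! = 1/2
(j±m)!: 1!×0!×0!×1!×0!×0! = 1
prefactor² = (2J+1)×Δ×N² = 1/2
  k=0: +1/(0!×1!×0!×0!×0!×0!) = 1
Σ = 1  ⇒  CG² = 1/2×1² = 1/2
CG = +√(1/2) = +0.707107

+0.707107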